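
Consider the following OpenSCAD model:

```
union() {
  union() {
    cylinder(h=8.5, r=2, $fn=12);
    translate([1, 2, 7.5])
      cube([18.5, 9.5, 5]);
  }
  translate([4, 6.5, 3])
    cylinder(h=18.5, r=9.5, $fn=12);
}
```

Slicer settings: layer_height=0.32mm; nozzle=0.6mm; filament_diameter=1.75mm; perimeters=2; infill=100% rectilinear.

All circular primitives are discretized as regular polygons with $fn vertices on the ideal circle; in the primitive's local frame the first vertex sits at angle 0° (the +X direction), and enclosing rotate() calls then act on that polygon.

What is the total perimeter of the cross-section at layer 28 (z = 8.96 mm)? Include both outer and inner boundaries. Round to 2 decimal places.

At z = 8.96 mm: the cylinder is absent (z outside [0, 8.5]); the cube at (1, 2) is present — its section is the full 18.5×9.5 rectangle (perimeter 56.00 mm); Combining (union): only the 18.5×9.5 cube at (1, 2) is present, so the union is just that shape — boundary = 56.00 mm; the cylinder at (4, 6.5): section is a regular 12-gon, circumradius r=9.5 (perimeter = 2·12·9.500·sin(180°/12) = 59.01 mm); Merging all regions: the regions partially overlap (shared area 112.66 mm²), so the edge portions inside another operand are dropped and the merged outline is re-measured after clipping — boundary = 73.31 mm. Overall, the cross-section is a single solid region. Total boundary length (outer) = 73.31 mm.

73.31 mm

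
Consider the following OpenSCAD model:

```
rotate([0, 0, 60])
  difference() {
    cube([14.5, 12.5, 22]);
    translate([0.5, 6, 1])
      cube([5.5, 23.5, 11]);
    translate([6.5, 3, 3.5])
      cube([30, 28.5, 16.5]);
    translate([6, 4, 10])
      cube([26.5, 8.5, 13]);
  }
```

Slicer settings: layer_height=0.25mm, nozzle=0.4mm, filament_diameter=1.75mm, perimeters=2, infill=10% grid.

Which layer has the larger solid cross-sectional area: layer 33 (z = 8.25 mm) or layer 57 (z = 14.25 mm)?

layer 57 (z = 14.25 mm)

Layer 33 (z = 8.25): the 14.5×12.5 cube contributes its full rectangle (area 181.25 mm²); the cube at (0.5, 6) (footprint 5.5×23.5) is included at this height (area 129.25 mm²); the cube at (6.5, 3) is present — its section is the full 30×28.5 rectangle (area 855.00 mm²); the cube at (6, 4) is absent (z outside [10, 23]); Taking the first minus the rest: starting from the 14.5×12.5 cube (181.25 mm²), the 5.5×23.5 cube at (0.5, 6) partially overlaps it — only the 35.75 mm² overlap (of its 129.25 mm²) is removed, clipping the outline; the 30×28.5 cube at (6.5, 3) partially overlaps it — only the 76.00 mm² overlap (of its 855.00 mm²) is removed, clipping the outline — area = 69.50 mm²; (rotated 60° about Z; rotation is an isometry so areas/perimeters/island counts are preserved). So its area = 69.50 mm². Layer 57 (z = 14.25): the cube (footprint 14.5×12.5) is included at this height (area 181.25 mm²); the cube at (0.5, 6) does not reach this height (z outside [1, 12]); the cube at (6.5, 3) is present — its section is the full 30×28.5 rectangle (area 855.00 mm²); the cube at (6, 4) is present — its section is the full 26.5×8.5 rectangle (area 225.25 mm²); Subtracting the remaining from the first: starting from the 14.5×12.5 cube (181.25 mm²), the 30×28.5 cube at (6.5, 3) partially overlaps it — only the 76.00 mm² overlap (of its 855.00 mm²) is removed, clipping the outline; the 26.5×8.5 cube at (6, 4) partially overlaps it — only the 4.25 mm² overlap (of its 225.25 mm²) is removed, clipping the outline — area = 101.00 mm²; (rotated 60° about Z; rotation is an isometry so areas/perimeters/island counts are preserved). So its area = 101.00 mm². Layer 57 is larger (101.00 vs 69.50 mm²).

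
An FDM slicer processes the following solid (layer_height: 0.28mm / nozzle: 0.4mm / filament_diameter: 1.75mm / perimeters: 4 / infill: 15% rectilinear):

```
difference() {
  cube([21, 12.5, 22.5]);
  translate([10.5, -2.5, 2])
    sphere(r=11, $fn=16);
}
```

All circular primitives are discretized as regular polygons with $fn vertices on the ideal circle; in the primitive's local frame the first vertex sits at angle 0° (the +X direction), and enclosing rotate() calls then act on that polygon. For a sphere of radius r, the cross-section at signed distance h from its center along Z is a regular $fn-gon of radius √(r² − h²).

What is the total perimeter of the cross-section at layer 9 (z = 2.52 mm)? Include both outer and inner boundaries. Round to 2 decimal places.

75.22 mm

At z = 2.52 mm: the 21×12.5 cube contributes its full rectangle (perimeter 67.00 mm); the r=11 sphere at (10.5, -2.5) contributes a regular 16-gon of circumradius √(11²−0.52²) = 10.988 (perimeter = 2·16·10.988·sin(180°/16) = 68.60 mm); Taking the first minus the rest: starting from the 21×12.5 cube, the r=11 sphere at (10.5, -2.5) partially overlaps it — only the 131.11 mm² overlap (of its 369.61 mm²) is removed, clipping the outline — boundary = 75.22 mm. Overall, the cross-section is a single solid region. Total boundary length (outer) = 75.22 mm.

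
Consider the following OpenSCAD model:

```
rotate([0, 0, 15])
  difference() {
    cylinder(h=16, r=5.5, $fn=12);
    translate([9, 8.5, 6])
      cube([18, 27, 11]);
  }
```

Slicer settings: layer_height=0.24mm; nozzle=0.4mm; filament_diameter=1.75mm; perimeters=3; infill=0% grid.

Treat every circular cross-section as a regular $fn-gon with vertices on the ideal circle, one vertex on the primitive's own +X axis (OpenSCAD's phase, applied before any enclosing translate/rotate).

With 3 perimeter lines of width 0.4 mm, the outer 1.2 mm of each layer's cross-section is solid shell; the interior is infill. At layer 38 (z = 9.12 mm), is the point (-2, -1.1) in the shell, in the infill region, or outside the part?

At z = 9.12 mm: the r=5.5 cylinder gives a regular 12-gon of circumradius 5.5 (constant along its height); the 18×27 cube at (9, 8.5) contributes its full rectangle; Taking the first minus the rest: starting from the r=5.5 cylinder, the 18×27 cube at (9, 8.5) misses the remaining region (no effect) — 1 connected region; (whole slice rotated 15° about Z — lengths, areas and connectivity unchanged). Overall, the cross-section is a single solid region. Undo the 15° rotation: the query point maps to (-2.217, -0.545) in the un-rotated model frame. The nearest boundary edge runs (-4.76, -2.75)→(-5.50, 0.00); distance from the point to it = 3.03 mm. The point is inside the cross-section and 3.03 mm from the nearest boundary — more than the 1.2 mm shell width (3 × 0.4), so it's in the infill interior.

infill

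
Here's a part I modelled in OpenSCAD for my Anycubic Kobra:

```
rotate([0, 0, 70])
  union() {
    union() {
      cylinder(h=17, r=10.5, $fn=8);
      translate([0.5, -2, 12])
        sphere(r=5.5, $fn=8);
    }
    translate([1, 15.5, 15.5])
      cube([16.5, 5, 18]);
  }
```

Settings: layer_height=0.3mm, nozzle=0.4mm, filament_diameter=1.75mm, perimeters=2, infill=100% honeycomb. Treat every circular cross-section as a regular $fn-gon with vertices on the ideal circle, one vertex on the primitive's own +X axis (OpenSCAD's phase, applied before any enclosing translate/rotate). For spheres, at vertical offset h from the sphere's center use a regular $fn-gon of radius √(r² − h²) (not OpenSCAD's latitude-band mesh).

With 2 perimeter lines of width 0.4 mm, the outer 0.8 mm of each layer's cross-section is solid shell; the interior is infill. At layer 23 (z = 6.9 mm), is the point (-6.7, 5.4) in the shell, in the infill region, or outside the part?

At z = 6.9 mm: the r=10.5 cylinder contributes a regular 8-gon of circumradius 10.5; the r=5.5 sphere at (0.5, -2) contributes a regular 8-gon of circumradius √(5.5²−5.1²) = 2.059; Taking the union: the r=5.5 sphere at (0.5, -2) lies entirely inside the r=10.5 cylinder, so the union is just the r=10.5 cylinder — 1 connected region; the cube at (1, 15.5) is not intersected at this z (z outside [15.5, 33.5]); Merging all regions: only the result so far is present, so the union is just that shape — 1 connected region; (rotated 70° about Z; rotation is an isometry so areas/perimeters/island counts are preserved). Overall, the cross-section is a single solid region. Undo the 70° rotation: the query point maps to (2.783, 8.143) in the un-rotated model frame. The nearest boundary edge runs (0.00, 10.50)→(7.42, 7.42); distance from the point to it = 1.11 mm. The point is inside the cross-section and 1.11 mm from the nearest boundary — more than the 0.8 mm shell width (2 × 0.4), so it's in the infill interior.

infill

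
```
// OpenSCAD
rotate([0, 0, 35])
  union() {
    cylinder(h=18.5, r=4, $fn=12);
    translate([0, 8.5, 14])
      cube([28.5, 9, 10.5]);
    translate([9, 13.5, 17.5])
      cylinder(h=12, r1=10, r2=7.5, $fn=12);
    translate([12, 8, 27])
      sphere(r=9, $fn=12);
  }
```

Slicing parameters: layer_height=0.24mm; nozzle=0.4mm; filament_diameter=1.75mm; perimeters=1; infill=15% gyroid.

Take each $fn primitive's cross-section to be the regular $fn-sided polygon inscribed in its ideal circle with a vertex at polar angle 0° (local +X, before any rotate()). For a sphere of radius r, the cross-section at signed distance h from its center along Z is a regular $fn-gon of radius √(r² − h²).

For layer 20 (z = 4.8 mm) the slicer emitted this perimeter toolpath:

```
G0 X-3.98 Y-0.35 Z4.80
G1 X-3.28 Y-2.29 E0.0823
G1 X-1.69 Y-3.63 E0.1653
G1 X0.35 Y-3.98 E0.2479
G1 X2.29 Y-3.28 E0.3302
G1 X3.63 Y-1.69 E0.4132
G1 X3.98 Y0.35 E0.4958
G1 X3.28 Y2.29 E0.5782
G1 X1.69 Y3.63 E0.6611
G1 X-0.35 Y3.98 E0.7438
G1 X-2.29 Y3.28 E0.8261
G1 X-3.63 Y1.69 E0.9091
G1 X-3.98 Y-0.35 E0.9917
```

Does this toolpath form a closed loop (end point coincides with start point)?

yes

Start point (G0): (-3.98, -0.35). End point (last G1): the path returns to the start — closed.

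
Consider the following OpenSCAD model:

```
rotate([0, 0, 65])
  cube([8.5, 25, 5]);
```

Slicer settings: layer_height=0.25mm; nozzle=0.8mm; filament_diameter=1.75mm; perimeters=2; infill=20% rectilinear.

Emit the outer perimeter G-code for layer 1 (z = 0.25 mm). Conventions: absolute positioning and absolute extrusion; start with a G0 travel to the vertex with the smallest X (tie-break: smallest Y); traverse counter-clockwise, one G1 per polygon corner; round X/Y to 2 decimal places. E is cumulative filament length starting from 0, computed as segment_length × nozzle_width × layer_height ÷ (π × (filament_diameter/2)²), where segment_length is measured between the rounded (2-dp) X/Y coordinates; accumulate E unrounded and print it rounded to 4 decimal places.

G0 X-22.66 Y10.57 Z0.25
G1 X0.00 Y0.00 E2.0791
G1 X3.59 Y7.70 E2.7855
G1 X-19.07 Y18.27 E4.8646
G1 X-22.66 Y10.57 E5.5710

At z = 0.25 mm: the cube (footprint 8.5×25) is included at this height; (rotated 65° about Z; rotation is an isometry so areas/perimeters/island counts are preserved). The outline is a single polygon with 4 vertices. Extrusion per mm of travel: 0.8 × 0.25 / (π × 0.875²) = 0.083150. Accumulating E over each segment gives final E = 5.5710.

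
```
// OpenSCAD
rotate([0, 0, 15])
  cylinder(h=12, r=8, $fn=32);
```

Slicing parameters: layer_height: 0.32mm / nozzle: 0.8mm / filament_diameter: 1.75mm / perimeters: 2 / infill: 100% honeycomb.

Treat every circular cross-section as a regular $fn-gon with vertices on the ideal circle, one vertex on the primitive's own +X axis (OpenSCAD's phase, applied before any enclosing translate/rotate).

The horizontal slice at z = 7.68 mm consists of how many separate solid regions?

At z = 7.68 mm: the cylinder: section is a regular 32-gon, circumradius r=8; (rotated 15° about Z; rotation is an isometry so areas/perimeters/island counts are preserved). The result has 1 disconnected region.

1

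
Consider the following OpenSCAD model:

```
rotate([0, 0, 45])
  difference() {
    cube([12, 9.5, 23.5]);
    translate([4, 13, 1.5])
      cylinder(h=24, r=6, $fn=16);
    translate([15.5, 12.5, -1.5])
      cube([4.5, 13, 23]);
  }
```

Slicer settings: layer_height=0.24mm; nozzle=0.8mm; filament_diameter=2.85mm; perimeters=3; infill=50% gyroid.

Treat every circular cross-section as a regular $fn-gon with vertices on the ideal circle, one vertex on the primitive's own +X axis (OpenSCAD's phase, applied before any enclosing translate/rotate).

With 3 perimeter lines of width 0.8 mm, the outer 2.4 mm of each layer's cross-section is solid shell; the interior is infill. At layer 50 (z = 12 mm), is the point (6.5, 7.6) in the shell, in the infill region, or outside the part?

At z = 12 mm: the cube (footprint 12×9.5) is included at this height; the r=6 cylinder at (4, 13) contributes a regular 16-gon of circumradius 6; the cube at (15.5, 12.5) (footprint 4.5×13) is included at this height; Subtracting the remaining from the first: starting from the 12×9.5 cube, the r=6 cylinder at (4, 13) partially overlaps it — only the 15.84 mm² overlap (of its 110.21 mm²) is removed, clipping the outline; the 4.5×13 cube at (15.5, 12.5) misses the remaining region (no effect) — 1 connected region; (whole slice rotated 45° about Z — lengths, areas and connectivity unchanged). Overall, the cross-section is a single solid region. Undo the 45° rotation: the query point maps to (9.970, 0.778) in the un-rotated model frame. The nearest boundary edge runs (12.00, 0.00)→(0.00, 0.00); distance from the point to it = 0.78 mm. The point is inside the cross-section, 0.78 mm from the nearest boundary — within the 2.4 mm shell band (3 × 0.8).

shell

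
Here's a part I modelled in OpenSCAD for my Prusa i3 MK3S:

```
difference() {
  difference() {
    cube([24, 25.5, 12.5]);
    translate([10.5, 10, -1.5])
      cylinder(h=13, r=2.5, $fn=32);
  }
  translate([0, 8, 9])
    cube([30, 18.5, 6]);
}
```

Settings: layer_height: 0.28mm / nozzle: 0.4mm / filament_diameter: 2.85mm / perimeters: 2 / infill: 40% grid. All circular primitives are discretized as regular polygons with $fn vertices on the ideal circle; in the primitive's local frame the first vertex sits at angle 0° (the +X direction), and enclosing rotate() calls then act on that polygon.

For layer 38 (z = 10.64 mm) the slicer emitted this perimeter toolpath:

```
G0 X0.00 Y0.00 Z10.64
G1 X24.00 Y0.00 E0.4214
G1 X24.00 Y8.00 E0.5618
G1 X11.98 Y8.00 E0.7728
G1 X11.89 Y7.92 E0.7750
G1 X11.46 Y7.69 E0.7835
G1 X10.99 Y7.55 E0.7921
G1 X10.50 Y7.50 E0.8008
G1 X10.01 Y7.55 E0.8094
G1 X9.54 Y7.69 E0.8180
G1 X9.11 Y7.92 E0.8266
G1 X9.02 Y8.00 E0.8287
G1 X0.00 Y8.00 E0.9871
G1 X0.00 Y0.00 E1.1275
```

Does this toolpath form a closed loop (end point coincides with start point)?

yes

Start point (G0): (0.00, 0.00). End point (last G1): the path returns to the start — closed.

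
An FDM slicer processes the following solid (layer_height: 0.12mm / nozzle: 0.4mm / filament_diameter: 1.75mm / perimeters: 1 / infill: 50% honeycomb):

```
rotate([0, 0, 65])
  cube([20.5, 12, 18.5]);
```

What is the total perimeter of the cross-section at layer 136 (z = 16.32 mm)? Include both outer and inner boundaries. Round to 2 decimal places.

65.00 mm

At z = 16.32 mm: the cube is present — its section is the full 20.5×12 rectangle (perimeter 65.00 mm); (whole slice rotated 65° about Z — lengths, areas and connectivity unchanged). Overall, the cross-section is a single solid region. Total boundary length (outer) = 65.00 mm.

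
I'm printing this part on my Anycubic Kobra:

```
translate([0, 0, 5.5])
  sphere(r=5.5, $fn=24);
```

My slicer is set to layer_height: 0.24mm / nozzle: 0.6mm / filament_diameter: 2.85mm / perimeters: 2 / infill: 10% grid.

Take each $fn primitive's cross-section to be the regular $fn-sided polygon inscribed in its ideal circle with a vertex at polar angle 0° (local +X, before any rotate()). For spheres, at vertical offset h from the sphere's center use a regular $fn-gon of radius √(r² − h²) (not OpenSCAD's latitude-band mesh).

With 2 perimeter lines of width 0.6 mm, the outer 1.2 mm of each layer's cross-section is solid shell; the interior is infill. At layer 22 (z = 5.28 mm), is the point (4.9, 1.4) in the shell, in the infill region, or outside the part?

shell

At z = 5.28 mm: the r=5.5 sphere slices to a regular 24-gon of circumradius 5.496 (√(r²−h²) with h=0.22 from center). Overall, the cross-section is a single solid region. The nearest boundary edge runs (5.31, 1.42)→(4.76, 2.75); distance from the point to it = 0.39 mm. The point is inside the cross-section, 0.39 mm from the nearest boundary — within the 1.2 mm shell band (2 × 0.6).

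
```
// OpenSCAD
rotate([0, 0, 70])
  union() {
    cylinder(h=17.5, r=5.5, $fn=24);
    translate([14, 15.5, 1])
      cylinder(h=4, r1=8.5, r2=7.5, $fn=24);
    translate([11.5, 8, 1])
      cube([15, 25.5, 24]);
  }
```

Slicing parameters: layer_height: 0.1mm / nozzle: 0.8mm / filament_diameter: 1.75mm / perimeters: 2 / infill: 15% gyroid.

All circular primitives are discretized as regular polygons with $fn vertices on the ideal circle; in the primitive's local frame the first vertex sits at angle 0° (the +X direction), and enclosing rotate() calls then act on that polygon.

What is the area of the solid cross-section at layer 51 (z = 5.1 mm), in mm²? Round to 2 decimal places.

476.45 mm²

At z = 5.1 mm: the r=5.5 cylinder contributes a regular 24-gon of circumradius 5.5 (area = (24/2)·5.500²·sin(360°/24) = 93.95 mm²); the cone at (14, 15.5) does not reach this height (z outside [1, 5]); the cube at (11.5, 8) is present — its section is the full 15×25.5 rectangle (area 382.50 mm²); Combining (union): the 2 present regions are separate (no shared area or edge), so areas and boundary lengths simply add and each stays a separate island — area = 476.45 mm²; (whole slice rotated 70° about Z — lengths, areas and connectivity unchanged). Overall, the cross-section has 2 separate islands. Net area = 476.45 mm².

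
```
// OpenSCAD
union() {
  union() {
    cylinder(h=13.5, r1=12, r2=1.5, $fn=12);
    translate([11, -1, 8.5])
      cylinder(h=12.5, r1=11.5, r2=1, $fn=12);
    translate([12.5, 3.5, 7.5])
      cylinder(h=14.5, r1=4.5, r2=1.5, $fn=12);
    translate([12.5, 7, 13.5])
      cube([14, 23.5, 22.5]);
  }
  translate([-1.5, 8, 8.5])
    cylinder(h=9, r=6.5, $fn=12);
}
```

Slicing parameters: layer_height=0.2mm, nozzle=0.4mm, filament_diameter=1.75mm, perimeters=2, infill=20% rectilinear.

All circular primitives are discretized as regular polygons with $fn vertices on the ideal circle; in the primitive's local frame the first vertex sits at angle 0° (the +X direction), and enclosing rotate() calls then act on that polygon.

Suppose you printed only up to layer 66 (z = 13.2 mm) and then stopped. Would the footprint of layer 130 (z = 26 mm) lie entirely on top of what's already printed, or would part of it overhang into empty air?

part overhangs

Compare the two slices. At z = 13.2: the cone (r1=12→r2=1.5) has section circumradius 1.733 here — a regular 12-gon (area = (12/2)·1.733²·sin(360°/12) = 9.01 mm²); the cone at (11, -1): at t=0.376 of its height the radius interpolates to r₁+(r₂−r₁)t = 7.552, giving a regular 12-gon of that circumradius (area = (12/2)·7.552²·sin(360°/12) = 171.10 mm²); the cone at (12.5, 3.5): at t=0.393 of its height the radius interpolates to r₁+(r₂−r₁)t = 3.321, giving a regular 12-gon of that circumradius (area = (12/2)·3.321²·sin(360°/12) = 33.08 mm²); the cube at (12.5, 7) is absent (z outside [13.5, 36]); Combining (union): the regions partially overlap — summed areas 213.19 mm² minus the doubly-counted overlap 31.13 mm² gives 182.06 mm² — area = 182.06 mm²; the cylinder at (-1.5, 8): section is a regular 12-gon, circumradius r=6.5 (area = (12/2)·6.500²·sin(360°/12) = 126.75 mm²); Merging all regions: the 2 present regions are separate (no shared area or edge), so areas and boundary lengths simply add and each stays a separate island — area = 308.81 mm². At z = 26: the cone is not intersected at this z (z outside [0, 13.5]); the cone at (11, -1) is not intersected at this z (z outside [8.5, 21]); the cone at (12.5, 3.5) is not intersected at this z (z outside [7.5, 22]); the 14×23.5 cube at (12.5, 7) contributes its full rectangle (area 329.00 mm²); Combining (union): only the 14×23.5 cube at (12.5, 7) is present, so the union is just that shape — area = 329.00 mm²; the cylinder at (-1.5, 8) is absent (z outside [8.5, 17.5]); Taking the union: only that combined region is present, so the union is just that shape — area = 329.00 mm². Checking containment: at z = 26 the cross-section extends beyond the z = 13.2 cross-section by about 329.00 mm².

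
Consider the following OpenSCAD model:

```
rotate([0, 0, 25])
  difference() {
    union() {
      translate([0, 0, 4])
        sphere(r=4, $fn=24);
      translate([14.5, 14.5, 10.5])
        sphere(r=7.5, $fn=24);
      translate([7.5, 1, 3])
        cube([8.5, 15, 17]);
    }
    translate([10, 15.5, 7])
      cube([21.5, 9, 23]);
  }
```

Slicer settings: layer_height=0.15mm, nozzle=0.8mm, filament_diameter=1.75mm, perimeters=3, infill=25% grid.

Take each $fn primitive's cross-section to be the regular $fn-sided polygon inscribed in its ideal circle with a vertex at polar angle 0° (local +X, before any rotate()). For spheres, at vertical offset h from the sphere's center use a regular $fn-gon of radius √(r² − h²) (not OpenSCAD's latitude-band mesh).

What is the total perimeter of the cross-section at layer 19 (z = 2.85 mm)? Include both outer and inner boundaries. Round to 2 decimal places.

24.00 mm

At z = 2.85 mm: the r=4 sphere slices to a regular 24-gon of circumradius 3.831 (√(r²−h²) with h=1.15 from center) (perimeter = 2·24·3.831·sin(180°/24) = 24.00 mm); the sphere at (14.5, 14.5) is absent (|z−center|=7.650 > r=7.5); the cube at (7.5, 1) does not reach this height (z outside [3, 20]); Combining (union): only the r=4 sphere is present, so the union is just that shape — boundary = 24.00 mm; the cube at (10, 15.5) is absent (z outside [7, 30]); Subtracting the remaining from the first: none of the subtracted shapes is present at this height, so the result so far is unchanged — boundary = 24.00 mm; (whole slice rotated 25° about Z — lengths, areas and connectivity unchanged). Overall, the cross-section is a single solid region. Total boundary length (outer) = 24.00 mm.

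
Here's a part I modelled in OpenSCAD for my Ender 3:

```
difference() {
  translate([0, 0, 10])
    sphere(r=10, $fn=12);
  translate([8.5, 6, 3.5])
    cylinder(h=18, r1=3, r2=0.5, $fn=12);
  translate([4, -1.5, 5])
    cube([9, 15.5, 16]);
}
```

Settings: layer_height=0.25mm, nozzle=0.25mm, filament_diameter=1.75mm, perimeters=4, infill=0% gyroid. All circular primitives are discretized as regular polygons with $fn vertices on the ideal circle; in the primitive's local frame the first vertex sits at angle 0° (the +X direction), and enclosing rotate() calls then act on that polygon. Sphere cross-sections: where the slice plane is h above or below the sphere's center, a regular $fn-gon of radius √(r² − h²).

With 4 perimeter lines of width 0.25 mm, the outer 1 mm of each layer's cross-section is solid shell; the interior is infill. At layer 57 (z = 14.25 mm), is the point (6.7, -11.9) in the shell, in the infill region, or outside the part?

At z = 14.25 mm: the sphere: section is a regular 12-gon, circumradius = √(r²−h²) = √(10²−4.25²) = 9.052; the cone at (8.5, 6): at t=0.597 of its height the radius interpolates to r₁+(r₂−r₁)t = 1.507, giving a regular 12-gon of that circumradius; the 9×15.5 cube at (4, -1.5) contributes its full rectangle; Taking the first minus the rest: starting from the r=10 sphere, the cone at (8.5, 6) misses the remaining region (no effect); the 9×15.5 cube at (4, -1.5) partially overlaps it — only the 34.67 mm² overlap (of its 139.50 mm²) is removed, clipping the outline — 1 connected region. Overall, the cross-section is a single solid region. The nearest boundary edge runs (7.84, -4.53)→(4.53, -7.84); distance from the point to it = 4.61 mm. The point is not inside any of the regions above, so it lies outside the cross-section (4.61 mm from the nearest boundary).

outside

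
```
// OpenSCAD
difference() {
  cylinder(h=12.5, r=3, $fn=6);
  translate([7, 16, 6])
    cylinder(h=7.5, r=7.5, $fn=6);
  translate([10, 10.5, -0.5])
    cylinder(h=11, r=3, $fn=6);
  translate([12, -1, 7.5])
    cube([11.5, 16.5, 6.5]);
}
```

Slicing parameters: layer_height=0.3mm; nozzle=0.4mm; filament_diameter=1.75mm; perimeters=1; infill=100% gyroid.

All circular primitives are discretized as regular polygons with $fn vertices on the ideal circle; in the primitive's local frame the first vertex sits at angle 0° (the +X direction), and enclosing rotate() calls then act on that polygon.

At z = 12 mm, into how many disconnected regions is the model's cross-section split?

1

At z = 12 mm: the r=3 cylinder contributes a regular 6-gon of circumradius 3; the r=7.5 cylinder at (7, 16) contributes a regular 6-gon of circumradius 7.5; the cylinder at (10, 10.5) does not reach this height (z outside [-0.5, 10.5]); the 11.5×16.5 cube at (12, -1) contributes its full rectangle; Subtracting the remaining from the first: starting from the r=3 cylinder, the r=7.5 cylinder at (7, 16) misses the remaining region (no effect); the 11.5×16.5 cube at (12, -1) misses the remaining region (no effect) — 1 connected region. The result has 1 disconnected region.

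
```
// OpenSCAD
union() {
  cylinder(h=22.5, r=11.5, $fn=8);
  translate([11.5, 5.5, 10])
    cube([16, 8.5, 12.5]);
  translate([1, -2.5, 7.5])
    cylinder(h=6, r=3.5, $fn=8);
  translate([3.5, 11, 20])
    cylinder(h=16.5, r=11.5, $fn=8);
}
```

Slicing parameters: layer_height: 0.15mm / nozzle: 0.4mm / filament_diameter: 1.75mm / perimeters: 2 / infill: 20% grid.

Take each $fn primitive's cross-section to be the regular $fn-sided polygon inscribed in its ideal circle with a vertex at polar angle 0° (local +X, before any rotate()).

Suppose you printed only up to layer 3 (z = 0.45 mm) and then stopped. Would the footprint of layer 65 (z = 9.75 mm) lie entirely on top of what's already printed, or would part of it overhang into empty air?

Compare the two slices. At z = 0.45: the cylinder: section is a regular 8-gon, circumradius r=11.5 (area = (8/2)·11.500²·sin(360°/8) = 374.06 mm²); the cube at (11.5, 5.5) is absent (z outside [10, 22.5]); the cylinder at (1, -2.5) is absent (z outside [7.5, 13.5]); the cylinder at (3.5, 11) is not intersected at this z (z outside [20, 36.5]); Taking the union: only the r=11.5 cylinder is present, so the union is just that shape — area = 374.06 mm². At z = 9.75: the cylinder: section is a regular 8-gon, circumradius r=11.5 (area = (8/2)·11.500²·sin(360°/8) = 374.06 mm²); the cube at (11.5, 5.5) is not intersected at this z (z outside [10, 22.5]); the cylinder at (1, -2.5): section is a regular 8-gon, circumradius r=3.5 (area = (8/2)·3.500²·sin(360°/8) = 34.65 mm²); the cylinder at (3.5, 11) is not intersected at this z (z outside [20, 36.5]); Taking the union: the r=3.5 cylinder at (1, -2.5) lies entirely inside the r=11.5 cylinder, so the union is just the r=11.5 cylinder — area = 374.06 mm². Checking containment: the cross-section at z = 9.75 is a subset of the cross-section at z = 0.45.

entirely on top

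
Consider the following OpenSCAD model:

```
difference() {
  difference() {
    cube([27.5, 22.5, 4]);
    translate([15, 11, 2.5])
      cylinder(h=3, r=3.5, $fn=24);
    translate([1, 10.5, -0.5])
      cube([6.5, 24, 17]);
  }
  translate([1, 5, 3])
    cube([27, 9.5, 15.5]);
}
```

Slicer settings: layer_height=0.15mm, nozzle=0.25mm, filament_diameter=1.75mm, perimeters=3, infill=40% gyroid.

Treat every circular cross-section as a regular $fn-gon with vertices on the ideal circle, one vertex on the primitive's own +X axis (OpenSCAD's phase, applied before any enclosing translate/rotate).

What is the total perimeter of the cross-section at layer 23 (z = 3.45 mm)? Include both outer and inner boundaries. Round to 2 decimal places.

156.00 mm

At z = 3.45 mm: the cube (footprint 27.5×22.5) is included at this height (perimeter 100.00 mm); the cylinder at (15, 11): section is a regular 24-gon, circumradius r=3.5 (perimeter = 2·24·3.500·sin(180°/24) = 21.93 mm); the 6.5×24 cube at (1, 10.5) contributes its full rectangle (perimeter 61.00 mm); Subtracting the remaining from the first: starting from the 27.5×22.5 cube, the r=3.5 cylinder at (15, 11) lies wholly inside it (removes its full 38.05 mm² and its 21.93 mm outline becomes a hole wall); the 6.5×24 cube at (1, 10.5) partially overlaps it — only the 78.00 mm² overlap (of its 156.00 mm²) is removed, clipping the outline — boundary (outer + 1 inner loop) = 145.93 mm; the cube at (1, 5) is present — its section is the full 27×9.5 rectangle (perimeter 73.00 mm); After the difference (first − rest): starting from the result so far, the 27×9.5 cube at (1, 5) partially overlaps it — only the 187.70 mm² overlap (of its 256.50 mm²) is removed, clipping the outline — boundary = 156.00 mm. Overall, the cross-section has 2 separate islands. Total boundary length (outer) = 156.00 mm.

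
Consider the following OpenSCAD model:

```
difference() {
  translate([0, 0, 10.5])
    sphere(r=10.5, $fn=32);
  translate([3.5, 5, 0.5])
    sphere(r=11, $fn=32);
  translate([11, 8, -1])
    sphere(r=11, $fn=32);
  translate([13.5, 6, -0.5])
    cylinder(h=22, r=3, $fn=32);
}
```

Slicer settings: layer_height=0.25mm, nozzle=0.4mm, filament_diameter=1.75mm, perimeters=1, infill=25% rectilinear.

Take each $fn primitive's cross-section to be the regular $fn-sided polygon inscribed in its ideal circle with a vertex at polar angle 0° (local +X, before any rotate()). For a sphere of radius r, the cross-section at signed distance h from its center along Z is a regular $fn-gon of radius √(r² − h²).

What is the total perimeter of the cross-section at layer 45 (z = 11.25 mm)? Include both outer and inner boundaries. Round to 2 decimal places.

80.33 mm

At z = 11.25 mm: the r=10.5 sphere slices to a regular 32-gon of circumradius 10.473 (√(r²−h²) with h=0.75 from center) (perimeter = 2·32·10.473·sin(180°/32) = 65.70 mm); the r=11 sphere at (3.5, 5) contributes a regular 32-gon of circumradius √(11²−10.75²) = 2.332 (perimeter = 2·32·2.332·sin(180°/32) = 14.63 mm); the sphere at (11, 8) does not reach this height (|z−center|=12.250 > r=11); the cylinder at (13.5, 6): section is a regular 32-gon, circumradius r=3 (perimeter = 2·32·3.000·sin(180°/32) = 18.82 mm); Subtracting the remaining from the first: starting from the r=10.5 sphere, the r=11 sphere at (3.5, 5) lies wholly inside it (removes its full 16.97 mm² and its 14.63 mm outline becomes a hole wall); the r=3 cylinder at (13.5, 6) misses the remaining region (no effect) — boundary (outer + 1 inner loop) = 80.33 mm. Overall, the cross-section is one region with 1 hole. Total boundary length (outer + inner) = 80.33 mm.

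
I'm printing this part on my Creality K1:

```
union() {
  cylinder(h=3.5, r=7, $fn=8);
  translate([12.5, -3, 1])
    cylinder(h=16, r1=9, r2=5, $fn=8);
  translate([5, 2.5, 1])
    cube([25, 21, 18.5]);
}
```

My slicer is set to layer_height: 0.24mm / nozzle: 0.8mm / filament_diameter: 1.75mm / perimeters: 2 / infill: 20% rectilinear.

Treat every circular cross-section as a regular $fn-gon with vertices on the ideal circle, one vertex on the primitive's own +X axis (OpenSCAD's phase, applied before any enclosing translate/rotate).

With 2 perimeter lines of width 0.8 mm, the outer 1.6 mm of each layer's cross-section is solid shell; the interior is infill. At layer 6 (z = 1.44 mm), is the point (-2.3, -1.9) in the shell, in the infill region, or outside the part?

infill

At z = 1.44 mm: the cylinder: section is a regular 8-gon, circumradius r=7; the cone at (12.5, -3): at t=0.027 of its height the radius interpolates to r₁+(r₂−r₁)t = 8.890, giving a regular 8-gon of that circumradius; the 25×21 cube at (5, 2.5) contributes its full rectangle; Merging all regions: the regions partially overlap (shared area 39.51 mm²), so overlapping operands fuse into one piece — 1 connected region. Overall, the cross-section is a single solid region. The nearest boundary edge runs (-4.95, -4.95)→(-7.00, 0.00); distance from the point to it = 3.62 mm. The point is inside the cross-section and 3.62 mm from the nearest boundary — more than the 1.6 mm shell width (2 × 0.8), so it's in the infill interior.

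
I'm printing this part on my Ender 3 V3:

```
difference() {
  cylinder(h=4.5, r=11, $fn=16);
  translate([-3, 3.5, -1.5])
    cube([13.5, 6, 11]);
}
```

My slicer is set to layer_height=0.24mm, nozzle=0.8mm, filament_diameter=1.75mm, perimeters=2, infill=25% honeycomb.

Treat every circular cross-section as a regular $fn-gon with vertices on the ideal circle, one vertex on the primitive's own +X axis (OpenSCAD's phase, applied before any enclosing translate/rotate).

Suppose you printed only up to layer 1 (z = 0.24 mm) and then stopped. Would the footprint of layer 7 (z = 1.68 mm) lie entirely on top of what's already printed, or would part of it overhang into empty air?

entirely on top

Compare the two slices. At z = 0.24: the r=11 cylinder gives a regular 16-gon of circumradius 11 (constant along its height) (area = (16/2)·11.000²·sin(360°/16) = 370.44 mm²); the cube at (-3, 3.5) (footprint 13.5×6) is included at this height (area 81.00 mm²); Taking the first minus the rest: starting from the r=11 cylinder (370.44 mm²), the 13.5×6 cube at (-3, 3.5) partially overlaps it — only the 68.45 mm² overlap (of its 81.00 mm²) is removed, clipping the outline — area = 301.99 mm². At z = 1.68: the r=11 cylinder gives a regular 16-gon of circumradius 11 (constant along its height) (area = (16/2)·11.000²·sin(360°/16) = 370.44 mm²); the cube at (-3, 3.5) (footprint 13.5×6) is included at this height (area 81.00 mm²); After the difference (first − rest): starting from the r=11 cylinder (370.44 mm²), the 13.5×6 cube at (-3, 3.5) partially overlaps it — only the 68.45 mm² overlap (of its 81.00 mm²) is removed, clipping the outline — area = 301.99 mm². Checking containment: the cross-section at z = 1.68 is a subset of the cross-section at z = 0.24.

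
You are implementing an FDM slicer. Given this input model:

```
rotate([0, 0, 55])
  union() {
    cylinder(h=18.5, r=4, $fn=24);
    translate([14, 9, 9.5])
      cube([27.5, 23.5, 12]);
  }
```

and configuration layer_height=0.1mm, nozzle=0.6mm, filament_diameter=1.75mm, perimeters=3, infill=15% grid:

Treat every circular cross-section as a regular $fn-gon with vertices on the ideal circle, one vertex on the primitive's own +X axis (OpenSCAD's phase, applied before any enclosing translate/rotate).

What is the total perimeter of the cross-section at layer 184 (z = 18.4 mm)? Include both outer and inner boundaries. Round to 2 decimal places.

127.06 mm

At z = 18.4 mm: the r=4 cylinder contributes a regular 24-gon of circumradius 4 (perimeter = 2·24·4.000·sin(180°/24) = 25.06 mm); the cube at (14, 9) (footprint 27.5×23.5) is included at this height (perimeter 102.00 mm); Merging all regions: the 2 present regions are separate (no shared area or edge), so areas and boundary lengths simply add and each stays a separate island — boundary = 127.06 mm; (rotated 55° about Z; rotation is an isometry so areas/perimeters/island counts are preserved). Overall, the cross-section has 2 separate islands. Total boundary length (outer) = 127.06 mm.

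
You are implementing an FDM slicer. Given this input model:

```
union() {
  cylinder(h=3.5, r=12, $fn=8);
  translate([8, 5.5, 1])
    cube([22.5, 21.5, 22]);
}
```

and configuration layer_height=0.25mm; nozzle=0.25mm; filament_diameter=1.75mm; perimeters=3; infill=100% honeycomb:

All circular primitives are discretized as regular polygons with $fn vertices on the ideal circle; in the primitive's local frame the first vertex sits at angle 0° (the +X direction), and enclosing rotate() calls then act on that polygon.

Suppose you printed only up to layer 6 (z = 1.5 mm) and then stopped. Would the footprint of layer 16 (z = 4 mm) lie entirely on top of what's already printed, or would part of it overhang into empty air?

entirely on top

Compare the two slices. At z = 1.5: the r=12 cylinder contributes a regular 8-gon of circumradius 12 (area = (8/2)·12.000²·sin(360°/8) = 407.29 mm²); the 22.5×21.5 cube at (8, 5.5) contributes its full rectangle (area 483.75 mm²); Combining (union): the regions partially overlap — summed areas 891.04 mm² minus the doubly-counted overlap 3.34 mm² gives 887.70 mm² — area = 887.70 mm². At z = 4: the cylinder is absent (z outside [0, 3.5]); the cube at (8, 5.5) (footprint 22.5×21.5) is included at this height (area 483.75 mm²); Combining (union): only the 22.5×21.5 cube at (8, 5.5) is present, so the union is just that shape — area = 483.75 mm². Checking containment: the cross-section at z = 4 is a subset of the cross-section at z = 1.5.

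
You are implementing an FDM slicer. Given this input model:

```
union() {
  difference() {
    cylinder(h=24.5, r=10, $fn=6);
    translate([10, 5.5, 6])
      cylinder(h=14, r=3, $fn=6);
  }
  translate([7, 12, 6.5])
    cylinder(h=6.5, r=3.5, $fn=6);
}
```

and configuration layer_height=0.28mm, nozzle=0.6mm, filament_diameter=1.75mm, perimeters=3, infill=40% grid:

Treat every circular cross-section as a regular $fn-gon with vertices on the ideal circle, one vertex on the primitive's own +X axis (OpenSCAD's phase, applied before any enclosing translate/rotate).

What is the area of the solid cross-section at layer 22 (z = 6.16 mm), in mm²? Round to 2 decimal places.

At z = 6.16 mm: the r=10 cylinder contributes a regular 6-gon of circumradius 10 (area = (6/2)·10.000²·sin(360°/6) = 259.81 mm²); the r=3 cylinder at (10, 5.5) contributes a regular 6-gon of circumradius 3 (area = (6/2)·3.000²·sin(360°/6) = 23.38 mm²); Taking the first minus the rest: starting from the r=10 cylinder (259.81 mm²), the r=3 cylinder at (10, 5.5) misses the remaining region (no effect) — area = 259.81 mm²; the cylinder at (7, 12) does not reach this height (z outside [6.5, 13]); Merging all regions: only that combined region is present, so the union is just that shape — area = 259.81 mm². Overall, the cross-section is a single solid region. Net area = 259.81 mm².

259.81 mm²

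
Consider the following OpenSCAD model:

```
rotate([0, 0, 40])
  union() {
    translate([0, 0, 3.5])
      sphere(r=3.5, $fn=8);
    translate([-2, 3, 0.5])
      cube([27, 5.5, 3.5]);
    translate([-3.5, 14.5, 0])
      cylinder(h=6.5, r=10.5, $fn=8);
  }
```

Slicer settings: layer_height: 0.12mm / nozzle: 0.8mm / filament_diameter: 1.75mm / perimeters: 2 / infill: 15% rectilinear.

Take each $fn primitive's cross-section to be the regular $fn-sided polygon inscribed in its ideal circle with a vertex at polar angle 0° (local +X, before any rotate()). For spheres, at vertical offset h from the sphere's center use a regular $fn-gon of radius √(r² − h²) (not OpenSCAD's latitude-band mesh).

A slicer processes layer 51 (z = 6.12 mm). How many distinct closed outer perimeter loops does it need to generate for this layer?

At z = 6.12 mm: the r=3.5 sphere slices to a regular 8-gon of circumradius 2.321 (√(r²−h²) with h=2.62 from center); the cube at (-2, 3) is not intersected at this z (z outside [0.5, 4]); the r=10.5 cylinder at (-3.5, 14.5) gives a regular 8-gon of circumradius 10.5 (constant along its height); Combining (union): the 2 present regions are separate (no shared area or edge), so areas and boundary lengths simply add and each stays a separate island — 2 connected regions; (whole slice rotated 40° about Z — lengths, areas and connectivity unchanged). The result has 2 disconnected regions.

2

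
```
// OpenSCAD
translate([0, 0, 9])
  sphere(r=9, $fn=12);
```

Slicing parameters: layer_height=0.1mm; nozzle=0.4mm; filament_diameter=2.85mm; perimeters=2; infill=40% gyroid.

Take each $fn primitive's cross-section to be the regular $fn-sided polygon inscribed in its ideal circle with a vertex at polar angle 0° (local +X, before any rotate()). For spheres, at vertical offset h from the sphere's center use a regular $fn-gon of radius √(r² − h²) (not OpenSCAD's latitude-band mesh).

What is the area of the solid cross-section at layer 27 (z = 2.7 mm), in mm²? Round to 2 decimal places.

123.93 mm²

At z = 2.7 mm: the r=9 sphere slices to a regular 12-gon of circumradius 6.427 (√(r²−h²) with h=6.3 from center) (area = (12/2)·6.427²·sin(360°/12) = 123.93 mm²). Overall, the cross-section is a single solid region. Net area = 123.93 mm².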